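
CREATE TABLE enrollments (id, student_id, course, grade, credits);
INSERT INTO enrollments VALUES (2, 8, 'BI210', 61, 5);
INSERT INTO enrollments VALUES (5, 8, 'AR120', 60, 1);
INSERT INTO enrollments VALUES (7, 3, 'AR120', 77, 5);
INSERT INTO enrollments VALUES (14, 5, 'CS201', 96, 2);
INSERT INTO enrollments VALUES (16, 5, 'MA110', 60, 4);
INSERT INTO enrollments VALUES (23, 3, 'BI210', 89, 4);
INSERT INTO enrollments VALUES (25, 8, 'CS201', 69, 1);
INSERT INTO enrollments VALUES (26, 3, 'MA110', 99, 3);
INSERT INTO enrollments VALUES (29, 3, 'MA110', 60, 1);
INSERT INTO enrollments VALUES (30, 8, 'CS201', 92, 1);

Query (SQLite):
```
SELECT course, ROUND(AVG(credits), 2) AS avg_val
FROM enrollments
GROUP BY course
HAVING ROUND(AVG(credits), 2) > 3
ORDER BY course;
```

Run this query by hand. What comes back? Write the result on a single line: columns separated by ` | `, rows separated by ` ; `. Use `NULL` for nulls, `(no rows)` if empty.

Partition enrollments by course; compute ROUND(AVG(credits), 2) within each group.
HAVING: keep groups where ROUND(AVG(credits), 2) > 3.
  AR120: ids {5, 7} → ROUND(AVG(credits), 2)=3
  BI210: ids {2, 23} → ROUND(AVG(credits), 2)=4.5
  CS201: ids {14, 25, 30} → ROUND(AVG(credits), 2)=1.33
  MA110: ids {16, 26, 29} → ROUND(AVG(credits), 2)=2.67

BI210 | 4.5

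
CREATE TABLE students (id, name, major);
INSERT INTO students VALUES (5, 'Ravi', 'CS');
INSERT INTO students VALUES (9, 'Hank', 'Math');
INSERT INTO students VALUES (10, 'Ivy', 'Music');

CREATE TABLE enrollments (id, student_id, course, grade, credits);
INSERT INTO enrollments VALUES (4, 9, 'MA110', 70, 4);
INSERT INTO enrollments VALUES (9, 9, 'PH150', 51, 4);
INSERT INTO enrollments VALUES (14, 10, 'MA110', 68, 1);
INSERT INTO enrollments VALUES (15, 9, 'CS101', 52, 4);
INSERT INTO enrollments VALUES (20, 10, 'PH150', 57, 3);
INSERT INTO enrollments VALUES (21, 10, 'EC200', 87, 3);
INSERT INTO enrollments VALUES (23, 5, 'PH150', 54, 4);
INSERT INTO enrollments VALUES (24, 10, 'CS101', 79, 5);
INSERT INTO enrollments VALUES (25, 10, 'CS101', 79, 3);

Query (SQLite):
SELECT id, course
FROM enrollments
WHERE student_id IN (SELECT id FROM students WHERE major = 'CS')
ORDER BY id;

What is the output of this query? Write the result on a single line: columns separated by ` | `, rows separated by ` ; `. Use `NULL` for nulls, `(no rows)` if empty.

23 | PH150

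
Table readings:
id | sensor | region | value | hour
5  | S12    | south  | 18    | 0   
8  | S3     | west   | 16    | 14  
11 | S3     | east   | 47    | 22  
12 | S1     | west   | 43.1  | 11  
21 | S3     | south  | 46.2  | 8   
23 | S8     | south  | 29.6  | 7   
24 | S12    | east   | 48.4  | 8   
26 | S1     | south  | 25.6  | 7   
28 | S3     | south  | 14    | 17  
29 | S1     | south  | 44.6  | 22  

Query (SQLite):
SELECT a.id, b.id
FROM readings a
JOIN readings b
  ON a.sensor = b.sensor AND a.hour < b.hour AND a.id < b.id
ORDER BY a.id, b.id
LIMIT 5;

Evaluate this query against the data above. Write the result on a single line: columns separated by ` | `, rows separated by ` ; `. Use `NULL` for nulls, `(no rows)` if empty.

Pairs (a,b) with same sensor, a.hour < b.hour, a.id < b.id.
sensor groups: S1:{12,26,29} S12:{5,24} S3:{8,11,21,28} S8:{23}
Ordered by (a.id, b.id); first 5.

5 | 24 ; 8 | 11 ; 8 | 28 ; 12 | 29 ; 21 | 28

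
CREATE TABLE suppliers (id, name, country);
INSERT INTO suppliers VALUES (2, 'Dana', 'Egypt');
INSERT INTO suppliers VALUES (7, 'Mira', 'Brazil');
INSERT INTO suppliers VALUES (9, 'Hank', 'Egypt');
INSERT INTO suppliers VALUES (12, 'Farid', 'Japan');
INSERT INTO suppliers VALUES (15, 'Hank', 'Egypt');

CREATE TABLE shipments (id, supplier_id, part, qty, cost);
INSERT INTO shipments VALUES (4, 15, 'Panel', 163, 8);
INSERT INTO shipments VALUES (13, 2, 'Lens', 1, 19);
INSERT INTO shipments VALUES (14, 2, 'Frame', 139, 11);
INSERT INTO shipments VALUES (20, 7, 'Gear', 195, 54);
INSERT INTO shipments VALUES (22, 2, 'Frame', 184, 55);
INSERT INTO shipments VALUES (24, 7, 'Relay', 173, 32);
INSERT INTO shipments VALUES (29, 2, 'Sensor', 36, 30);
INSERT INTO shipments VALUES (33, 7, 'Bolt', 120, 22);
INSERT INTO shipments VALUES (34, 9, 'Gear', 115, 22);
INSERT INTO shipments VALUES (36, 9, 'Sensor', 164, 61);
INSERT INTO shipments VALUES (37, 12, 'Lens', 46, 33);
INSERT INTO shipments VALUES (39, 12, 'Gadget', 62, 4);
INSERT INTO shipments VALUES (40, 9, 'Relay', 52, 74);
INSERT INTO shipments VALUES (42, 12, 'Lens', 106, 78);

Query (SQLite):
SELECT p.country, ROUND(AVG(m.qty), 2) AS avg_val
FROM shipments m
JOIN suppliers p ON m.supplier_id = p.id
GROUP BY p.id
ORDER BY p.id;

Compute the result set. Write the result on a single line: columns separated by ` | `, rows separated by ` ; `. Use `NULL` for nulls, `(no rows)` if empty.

Egypt | 90 ; Brazil | 162.67 ; Egypt | 110.33 ; Japan | 71.33 ; Egypt | 163

Join each shipments row to its suppliers via supplier_id.
Group joined rows by suppliers.id; compute ROUND(AVG(m.qty), 2) per group.
  2: ids {13, 14, 22, 29} → ROUND(AVG(m.qty), 2)=90
  7: ids {20, 24, 33} → ROUND(AVG(m.qty), 2)=162.67
  9: ids {34, 36, 40} → ROUND(AVG(m.qty), 2)=110.33
  12: ids {37, 39, 42} → ROUND(AVG(m.qty), 2)=71.33
  15: ids {4} → ROUND(AVG(m.qty), 2)=163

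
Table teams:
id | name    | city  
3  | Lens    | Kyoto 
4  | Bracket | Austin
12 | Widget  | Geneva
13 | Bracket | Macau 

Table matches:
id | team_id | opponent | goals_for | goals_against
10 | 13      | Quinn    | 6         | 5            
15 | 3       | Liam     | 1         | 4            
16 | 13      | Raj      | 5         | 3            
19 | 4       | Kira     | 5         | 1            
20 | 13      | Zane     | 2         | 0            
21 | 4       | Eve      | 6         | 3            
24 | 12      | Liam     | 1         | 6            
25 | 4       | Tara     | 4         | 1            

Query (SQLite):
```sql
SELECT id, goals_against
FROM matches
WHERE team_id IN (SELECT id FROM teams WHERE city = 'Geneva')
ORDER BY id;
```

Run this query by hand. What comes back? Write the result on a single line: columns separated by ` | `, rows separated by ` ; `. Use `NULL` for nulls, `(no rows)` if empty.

24 | 6

Inner query: teams.id where city = 'Geneva'.
Outer: keep matches rows whose team_id is in that set.
Inner query → {12}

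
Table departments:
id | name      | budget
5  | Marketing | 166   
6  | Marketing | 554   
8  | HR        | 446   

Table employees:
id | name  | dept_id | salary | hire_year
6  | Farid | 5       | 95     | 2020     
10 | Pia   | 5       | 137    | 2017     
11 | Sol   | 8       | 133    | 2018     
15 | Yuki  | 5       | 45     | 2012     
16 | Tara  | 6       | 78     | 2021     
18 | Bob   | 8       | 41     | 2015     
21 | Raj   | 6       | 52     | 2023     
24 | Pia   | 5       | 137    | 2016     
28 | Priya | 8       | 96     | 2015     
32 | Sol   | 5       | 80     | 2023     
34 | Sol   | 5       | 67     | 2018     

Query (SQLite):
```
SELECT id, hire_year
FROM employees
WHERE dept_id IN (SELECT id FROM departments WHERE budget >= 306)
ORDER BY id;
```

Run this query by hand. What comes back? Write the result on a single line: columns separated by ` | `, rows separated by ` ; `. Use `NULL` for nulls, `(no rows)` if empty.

11 | 2018 ; 16 | 2021 ; 18 | 2015 ; 21 | 2023 ; 28 | 2015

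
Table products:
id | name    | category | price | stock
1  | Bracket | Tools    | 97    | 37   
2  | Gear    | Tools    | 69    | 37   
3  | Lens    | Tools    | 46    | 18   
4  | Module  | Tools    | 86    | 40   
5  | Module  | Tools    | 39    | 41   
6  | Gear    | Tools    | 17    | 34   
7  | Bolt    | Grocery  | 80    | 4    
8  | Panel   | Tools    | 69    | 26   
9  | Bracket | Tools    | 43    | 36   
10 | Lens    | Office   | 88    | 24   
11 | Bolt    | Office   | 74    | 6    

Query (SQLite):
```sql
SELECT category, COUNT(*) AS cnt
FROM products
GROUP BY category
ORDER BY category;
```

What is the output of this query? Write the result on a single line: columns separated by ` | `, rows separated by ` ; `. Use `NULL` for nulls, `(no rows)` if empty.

Grocery | 1 ; Office | 2 ; Tools | 8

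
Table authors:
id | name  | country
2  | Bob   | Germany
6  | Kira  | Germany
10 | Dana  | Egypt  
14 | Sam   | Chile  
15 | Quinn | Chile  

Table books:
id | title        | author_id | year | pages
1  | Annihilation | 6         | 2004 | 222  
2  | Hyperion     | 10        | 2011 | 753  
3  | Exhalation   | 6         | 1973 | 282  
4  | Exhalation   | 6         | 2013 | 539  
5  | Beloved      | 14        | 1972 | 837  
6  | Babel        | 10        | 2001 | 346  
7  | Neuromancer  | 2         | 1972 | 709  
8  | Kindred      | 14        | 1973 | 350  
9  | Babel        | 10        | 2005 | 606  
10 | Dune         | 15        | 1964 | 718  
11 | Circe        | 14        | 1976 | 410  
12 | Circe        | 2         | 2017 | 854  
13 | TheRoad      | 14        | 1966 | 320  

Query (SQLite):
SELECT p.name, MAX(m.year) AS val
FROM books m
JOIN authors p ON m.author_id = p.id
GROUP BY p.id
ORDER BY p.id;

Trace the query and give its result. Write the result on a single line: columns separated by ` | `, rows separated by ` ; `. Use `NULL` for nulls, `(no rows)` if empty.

Bob | 2017 ; Kira | 2013 ; Dana | 2011 ; Sam | 1976 ; Quinn | 1964

Join each books row to its authors via author_id.
Group joined rows by authors.id; compute MAX(m.year) per group.
  2: ids {7, 12} → MAX(m.year)=2017
  6: ids {1, 3, 4} → MAX(m.year)=2013
  10: ids {2, 6, 9} → MAX(m.year)=2011
  14: ids {5, 8, 11, 13} → MAX(m.year)=1976
  15: ids {10} → MAX(m.year)=1964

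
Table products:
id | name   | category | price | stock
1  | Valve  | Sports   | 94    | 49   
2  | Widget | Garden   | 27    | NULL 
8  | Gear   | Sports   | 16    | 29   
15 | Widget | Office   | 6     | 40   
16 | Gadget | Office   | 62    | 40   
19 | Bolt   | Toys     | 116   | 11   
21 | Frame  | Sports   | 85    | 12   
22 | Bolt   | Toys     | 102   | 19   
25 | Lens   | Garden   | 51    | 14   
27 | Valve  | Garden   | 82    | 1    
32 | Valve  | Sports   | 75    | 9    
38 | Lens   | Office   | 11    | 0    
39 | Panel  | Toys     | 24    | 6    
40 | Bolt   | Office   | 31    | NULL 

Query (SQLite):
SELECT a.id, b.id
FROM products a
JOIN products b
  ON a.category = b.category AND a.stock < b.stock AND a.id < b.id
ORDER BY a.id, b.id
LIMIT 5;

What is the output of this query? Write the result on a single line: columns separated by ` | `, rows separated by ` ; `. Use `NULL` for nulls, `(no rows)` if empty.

19 | 22

Pairs (a,b) with same category, a.stock < b.stock, a.id < b.id.
category groups: Garden:{2,25,27} Office:{15,16,38,40} Sports:{1,8,21,32} Toys:{19,22,39}
Ordered by (a.id, b.id); first 5.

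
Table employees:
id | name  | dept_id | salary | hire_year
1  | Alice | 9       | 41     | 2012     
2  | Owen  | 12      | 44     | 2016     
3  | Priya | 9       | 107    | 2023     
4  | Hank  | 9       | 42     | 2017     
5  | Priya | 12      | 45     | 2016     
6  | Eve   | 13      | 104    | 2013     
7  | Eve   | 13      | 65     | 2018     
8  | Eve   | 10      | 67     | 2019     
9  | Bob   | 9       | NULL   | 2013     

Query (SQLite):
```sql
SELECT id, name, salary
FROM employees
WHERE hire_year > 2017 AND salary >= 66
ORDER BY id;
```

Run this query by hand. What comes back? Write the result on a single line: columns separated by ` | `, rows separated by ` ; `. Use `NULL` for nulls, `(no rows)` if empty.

hire_year > 2017: ids {3, 7, 8}
salary >= 66: ids {3, 6, 8}
Combine with AND.

3 | Priya | 107 ; 8 | Eve | 67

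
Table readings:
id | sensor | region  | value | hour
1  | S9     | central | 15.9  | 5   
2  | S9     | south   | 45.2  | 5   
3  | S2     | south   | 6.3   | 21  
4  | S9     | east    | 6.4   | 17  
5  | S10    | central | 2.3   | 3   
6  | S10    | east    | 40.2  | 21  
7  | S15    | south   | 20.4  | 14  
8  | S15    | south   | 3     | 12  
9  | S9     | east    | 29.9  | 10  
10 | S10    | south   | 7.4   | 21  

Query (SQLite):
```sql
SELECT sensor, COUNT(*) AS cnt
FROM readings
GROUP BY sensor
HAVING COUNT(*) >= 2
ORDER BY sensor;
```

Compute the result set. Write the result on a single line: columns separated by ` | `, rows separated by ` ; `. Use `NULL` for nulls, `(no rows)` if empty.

S10 | 3 ; S15 | 2 ; S9 | 4

Partition readings by sensor; compute COUNT(*) within each group.
HAVING: keep groups with count ≥ 2.
  S10: ids {5, 6, 10} → COUNT(*)=3
  S15: ids {7, 8} → COUNT(*)=2
  S2: ids {3} → COUNT(*)=1
  S9: ids {1, 2, 4, 9} → COUNT(*)=4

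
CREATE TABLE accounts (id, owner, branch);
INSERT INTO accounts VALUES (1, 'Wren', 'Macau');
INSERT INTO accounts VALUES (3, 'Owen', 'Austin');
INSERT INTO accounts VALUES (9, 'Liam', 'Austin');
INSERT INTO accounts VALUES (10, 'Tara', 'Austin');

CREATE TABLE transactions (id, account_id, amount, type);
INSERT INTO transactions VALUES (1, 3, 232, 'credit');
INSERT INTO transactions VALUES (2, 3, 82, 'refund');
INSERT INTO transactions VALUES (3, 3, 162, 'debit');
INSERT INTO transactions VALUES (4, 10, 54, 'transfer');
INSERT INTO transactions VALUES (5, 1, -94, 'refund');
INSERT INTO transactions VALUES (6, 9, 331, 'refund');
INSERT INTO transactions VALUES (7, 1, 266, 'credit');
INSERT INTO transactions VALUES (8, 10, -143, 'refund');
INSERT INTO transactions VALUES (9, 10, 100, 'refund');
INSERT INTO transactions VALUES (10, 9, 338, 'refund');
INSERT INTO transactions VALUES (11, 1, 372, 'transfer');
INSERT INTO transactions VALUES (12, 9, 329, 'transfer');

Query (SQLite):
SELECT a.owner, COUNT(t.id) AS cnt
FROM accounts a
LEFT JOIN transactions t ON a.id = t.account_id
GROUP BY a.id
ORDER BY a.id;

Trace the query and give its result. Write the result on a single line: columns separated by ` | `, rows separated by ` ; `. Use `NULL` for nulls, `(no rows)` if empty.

Wren | 3 ; Owen | 3 ; Liam | 3 ; Tara | 3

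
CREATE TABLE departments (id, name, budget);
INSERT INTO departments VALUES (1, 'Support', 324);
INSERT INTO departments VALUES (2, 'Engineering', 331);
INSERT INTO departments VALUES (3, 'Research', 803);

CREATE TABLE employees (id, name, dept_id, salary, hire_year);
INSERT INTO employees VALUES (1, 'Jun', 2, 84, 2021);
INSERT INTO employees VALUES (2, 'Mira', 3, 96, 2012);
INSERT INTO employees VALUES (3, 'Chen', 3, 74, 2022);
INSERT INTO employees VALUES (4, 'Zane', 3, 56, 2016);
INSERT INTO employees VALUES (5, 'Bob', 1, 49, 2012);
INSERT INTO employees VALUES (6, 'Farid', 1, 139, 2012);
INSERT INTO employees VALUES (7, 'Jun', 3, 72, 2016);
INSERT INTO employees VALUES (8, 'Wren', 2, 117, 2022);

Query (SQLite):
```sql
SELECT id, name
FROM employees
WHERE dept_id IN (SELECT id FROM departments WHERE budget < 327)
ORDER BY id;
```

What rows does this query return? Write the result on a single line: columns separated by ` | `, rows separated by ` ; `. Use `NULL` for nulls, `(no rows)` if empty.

5 | Bob ; 6 | Farid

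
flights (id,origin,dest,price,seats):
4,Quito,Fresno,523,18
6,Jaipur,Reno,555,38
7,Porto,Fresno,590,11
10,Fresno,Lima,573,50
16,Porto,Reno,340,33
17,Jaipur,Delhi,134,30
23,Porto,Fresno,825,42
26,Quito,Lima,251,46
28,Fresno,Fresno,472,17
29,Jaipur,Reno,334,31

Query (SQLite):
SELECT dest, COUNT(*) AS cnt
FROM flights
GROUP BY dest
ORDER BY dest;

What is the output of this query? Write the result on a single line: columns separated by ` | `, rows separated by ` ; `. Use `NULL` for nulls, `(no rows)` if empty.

Delhi | 1 ; Fresno | 4 ; Lima | 2 ; Reno | 3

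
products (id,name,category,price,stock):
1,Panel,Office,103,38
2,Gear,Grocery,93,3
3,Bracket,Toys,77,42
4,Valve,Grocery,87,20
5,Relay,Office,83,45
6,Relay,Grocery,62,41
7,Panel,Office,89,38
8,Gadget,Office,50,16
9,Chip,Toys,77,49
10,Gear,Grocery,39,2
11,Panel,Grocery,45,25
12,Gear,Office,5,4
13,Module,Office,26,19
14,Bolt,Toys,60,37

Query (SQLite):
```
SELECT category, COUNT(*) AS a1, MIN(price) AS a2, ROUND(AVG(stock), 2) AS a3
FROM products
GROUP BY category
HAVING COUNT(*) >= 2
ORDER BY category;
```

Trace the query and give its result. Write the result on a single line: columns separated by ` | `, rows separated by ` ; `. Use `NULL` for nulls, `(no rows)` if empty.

Group products by category.
Per group compute: COUNT(*), MIN(price), ROUND(AVG(stock), 2).
HAVING: drop groups with fewer than 2 rows.
  Grocery: ids {2, 4, 6, 10, 11} → COUNT(*)=5, MIN(price)=39, ROUND(AVG(stock), 2)=18.2
  Office: ids {1, 5, 7, 8, 12, 13} → COUNT(*)=6, MIN(price)=5, ROUND(AVG(stock), 2)=26.67
  Toys: ids {3, 9, 14} → COUNT(*)=3, MIN(price)=60, ROUND(AVG(stock), 2)=42.67

Grocery | 5 | 39 | 18.2 ; Office | 6 | 5 | 26.67 ; Toys | 3 | 60 | 42.67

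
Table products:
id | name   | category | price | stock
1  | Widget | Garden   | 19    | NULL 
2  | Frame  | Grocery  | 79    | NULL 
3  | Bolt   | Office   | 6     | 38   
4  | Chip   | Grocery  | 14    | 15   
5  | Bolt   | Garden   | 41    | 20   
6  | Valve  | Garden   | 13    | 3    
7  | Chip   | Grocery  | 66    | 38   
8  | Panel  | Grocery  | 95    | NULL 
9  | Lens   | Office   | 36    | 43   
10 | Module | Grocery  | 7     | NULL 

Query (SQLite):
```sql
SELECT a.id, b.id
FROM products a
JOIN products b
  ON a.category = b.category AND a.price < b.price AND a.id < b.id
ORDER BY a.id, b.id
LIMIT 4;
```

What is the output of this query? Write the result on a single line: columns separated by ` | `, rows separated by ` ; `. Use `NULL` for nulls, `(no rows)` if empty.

Pairs (a,b) with same category, a.price < b.price, a.id < b.id.
category groups: Garden:{1,5,6} Grocery:{2,4,7,8,10} Office:{3,9}
Ordered by (a.id, b.id); first 4.

1 | 5 ; 2 | 8 ; 3 | 9 ; 4 | 7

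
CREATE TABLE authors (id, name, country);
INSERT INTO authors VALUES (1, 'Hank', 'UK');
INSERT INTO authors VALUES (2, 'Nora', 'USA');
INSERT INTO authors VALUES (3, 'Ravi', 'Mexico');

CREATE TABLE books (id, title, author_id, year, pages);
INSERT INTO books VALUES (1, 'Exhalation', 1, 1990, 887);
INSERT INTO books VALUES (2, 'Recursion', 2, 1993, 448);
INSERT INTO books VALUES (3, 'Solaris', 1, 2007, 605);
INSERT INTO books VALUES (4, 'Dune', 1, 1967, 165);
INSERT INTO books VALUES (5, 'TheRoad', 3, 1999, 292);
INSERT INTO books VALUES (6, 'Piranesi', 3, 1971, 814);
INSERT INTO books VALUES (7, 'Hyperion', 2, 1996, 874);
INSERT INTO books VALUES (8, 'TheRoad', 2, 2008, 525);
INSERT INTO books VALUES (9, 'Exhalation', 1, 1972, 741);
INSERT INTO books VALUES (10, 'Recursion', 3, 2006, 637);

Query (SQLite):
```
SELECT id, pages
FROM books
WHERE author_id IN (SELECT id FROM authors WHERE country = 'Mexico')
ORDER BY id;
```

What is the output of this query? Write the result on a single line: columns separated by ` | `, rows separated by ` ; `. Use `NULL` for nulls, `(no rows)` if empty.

5 | 292 ; 6 | 814 ; 10 | 637

Inner query: authors.id where country = 'Mexico'.
Outer: keep books rows whose author_id is in that set.
Inner query → {3}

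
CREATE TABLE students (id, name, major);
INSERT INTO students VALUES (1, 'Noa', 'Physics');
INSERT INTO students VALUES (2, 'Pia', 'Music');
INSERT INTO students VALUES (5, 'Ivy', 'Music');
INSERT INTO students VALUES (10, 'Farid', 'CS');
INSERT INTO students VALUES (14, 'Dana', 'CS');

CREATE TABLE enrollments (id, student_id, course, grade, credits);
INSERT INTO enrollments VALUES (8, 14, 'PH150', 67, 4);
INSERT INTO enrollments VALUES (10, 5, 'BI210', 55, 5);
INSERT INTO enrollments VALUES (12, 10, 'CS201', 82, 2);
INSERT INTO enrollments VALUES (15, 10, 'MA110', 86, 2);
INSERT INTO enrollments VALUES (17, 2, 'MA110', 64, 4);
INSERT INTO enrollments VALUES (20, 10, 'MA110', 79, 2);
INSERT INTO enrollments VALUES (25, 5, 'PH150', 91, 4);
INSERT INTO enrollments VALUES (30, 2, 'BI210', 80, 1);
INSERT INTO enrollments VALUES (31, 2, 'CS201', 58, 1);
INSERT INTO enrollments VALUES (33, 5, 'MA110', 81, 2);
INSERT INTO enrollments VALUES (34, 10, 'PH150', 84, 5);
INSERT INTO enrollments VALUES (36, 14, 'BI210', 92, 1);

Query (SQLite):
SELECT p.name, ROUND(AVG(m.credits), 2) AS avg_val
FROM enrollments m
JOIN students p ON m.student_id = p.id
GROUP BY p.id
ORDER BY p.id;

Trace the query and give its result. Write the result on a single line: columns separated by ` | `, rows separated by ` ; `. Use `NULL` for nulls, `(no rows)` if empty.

Join each enrollments row to its students via student_id.
Group joined rows by students.id; compute ROUND(AVG(m.credits), 2) per group.
  2: ids {17, 30, 31} → ROUND(AVG(m.credits), 2)=2
  5: ids {10, 25, 33} → ROUND(AVG(m.credits), 2)=3.67
  10: ids {12, 15, 20, 34} → ROUND(AVG(m.credits), 2)=2.75
  14: ids {8, 36} → ROUND(AVG(m.credits), 2)=2.5

Pia | 2 ; Ivy | 3.67 ; Farid | 2.75 ; Dana | 2.5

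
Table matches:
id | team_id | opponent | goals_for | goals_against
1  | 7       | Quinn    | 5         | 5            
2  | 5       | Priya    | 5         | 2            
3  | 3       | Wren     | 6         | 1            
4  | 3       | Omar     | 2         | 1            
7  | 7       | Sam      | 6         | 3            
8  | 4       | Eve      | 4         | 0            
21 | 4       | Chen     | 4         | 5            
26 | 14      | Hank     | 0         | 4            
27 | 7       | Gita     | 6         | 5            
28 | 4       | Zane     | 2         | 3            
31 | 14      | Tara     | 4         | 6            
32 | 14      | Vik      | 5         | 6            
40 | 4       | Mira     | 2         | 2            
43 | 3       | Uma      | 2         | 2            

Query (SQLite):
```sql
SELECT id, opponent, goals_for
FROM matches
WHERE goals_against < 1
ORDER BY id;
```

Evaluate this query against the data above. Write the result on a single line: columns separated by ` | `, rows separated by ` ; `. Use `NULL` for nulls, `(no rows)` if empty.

8 | Eve | 4

goals_against < 1: ids {8}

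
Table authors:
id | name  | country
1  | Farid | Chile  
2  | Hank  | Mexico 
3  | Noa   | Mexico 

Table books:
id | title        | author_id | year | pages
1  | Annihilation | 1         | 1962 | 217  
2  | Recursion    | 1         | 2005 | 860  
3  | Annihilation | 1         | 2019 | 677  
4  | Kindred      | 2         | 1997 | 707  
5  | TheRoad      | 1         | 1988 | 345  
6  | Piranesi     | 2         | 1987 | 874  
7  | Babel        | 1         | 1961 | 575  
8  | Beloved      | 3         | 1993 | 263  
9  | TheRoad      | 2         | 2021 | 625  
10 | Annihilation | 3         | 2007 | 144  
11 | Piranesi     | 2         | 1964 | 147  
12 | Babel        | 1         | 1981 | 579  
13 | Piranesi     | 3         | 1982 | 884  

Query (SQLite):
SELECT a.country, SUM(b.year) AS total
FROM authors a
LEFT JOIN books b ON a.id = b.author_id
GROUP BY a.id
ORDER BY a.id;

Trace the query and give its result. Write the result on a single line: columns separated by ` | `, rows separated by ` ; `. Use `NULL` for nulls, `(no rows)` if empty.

LEFT JOIN keeps every authors row; unmatched ones get NULL for books columns.
Group by authors.id and compute SUM(b.year). SUM over an all-NULL group is NULL.
  1: ids {1, 2, 3, 5, 7, 12} → SUM(b.year)=11916
  2: ids {4, 6, 9, 11} → SUM(b.year)=7969
  3: ids {8, 10, 13} → SUM(b.year)=5982

Chile | 11916 ; Mexico | 7969 ; Mexico | 5982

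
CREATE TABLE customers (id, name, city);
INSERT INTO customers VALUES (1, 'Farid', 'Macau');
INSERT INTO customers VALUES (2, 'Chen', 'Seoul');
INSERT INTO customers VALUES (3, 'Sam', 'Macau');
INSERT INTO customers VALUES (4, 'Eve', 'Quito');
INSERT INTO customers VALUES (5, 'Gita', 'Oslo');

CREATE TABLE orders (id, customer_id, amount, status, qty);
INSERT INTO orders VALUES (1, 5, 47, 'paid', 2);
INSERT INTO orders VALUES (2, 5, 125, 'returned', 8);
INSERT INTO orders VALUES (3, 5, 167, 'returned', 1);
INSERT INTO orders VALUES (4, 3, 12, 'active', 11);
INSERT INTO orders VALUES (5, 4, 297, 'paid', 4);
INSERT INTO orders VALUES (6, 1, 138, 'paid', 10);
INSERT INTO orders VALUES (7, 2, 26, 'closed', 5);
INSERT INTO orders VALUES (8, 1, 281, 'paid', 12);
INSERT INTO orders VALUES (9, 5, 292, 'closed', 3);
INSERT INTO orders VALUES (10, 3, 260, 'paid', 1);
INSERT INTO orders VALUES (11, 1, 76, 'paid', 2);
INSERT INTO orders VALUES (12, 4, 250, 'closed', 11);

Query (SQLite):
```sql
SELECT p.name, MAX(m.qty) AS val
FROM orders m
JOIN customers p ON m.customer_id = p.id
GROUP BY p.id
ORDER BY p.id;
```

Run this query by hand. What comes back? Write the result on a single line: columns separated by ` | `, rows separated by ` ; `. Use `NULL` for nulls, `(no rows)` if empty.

Farid | 12 ; Chen | 5 ; Sam | 11 ; Eve | 11 ; Gita | 8

Join each orders row to its customers via customer_id.
Group joined rows by customers.id; compute MAX(m.qty) per group.
  1: ids {6, 8, 11} → MAX(m.qty)=12
  2: ids {7} → MAX(m.qty)=5
  3: ids {4, 10} → MAX(m.qty)=11
  4: ids {5, 12} → MAX(m.qty)=11
  5: ids {1, 2, 3, 9} → MAX(m.qty)=8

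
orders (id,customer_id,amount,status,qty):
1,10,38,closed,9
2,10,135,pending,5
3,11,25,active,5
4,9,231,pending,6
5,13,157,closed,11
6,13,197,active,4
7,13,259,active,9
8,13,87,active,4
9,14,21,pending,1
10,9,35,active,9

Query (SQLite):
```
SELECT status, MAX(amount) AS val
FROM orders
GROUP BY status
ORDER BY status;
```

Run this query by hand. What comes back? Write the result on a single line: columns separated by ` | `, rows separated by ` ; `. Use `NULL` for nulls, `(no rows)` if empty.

active | 259 ; closed | 157 ; pending | 231

Partition orders by status; compute MAX(amount) within each group.
  active: ids {3, 6, 7, 8, 10} → MAX(amount)=259
  closed: ids {1, 5} → MAX(amount)=157
  pending: ids {2, 4, 9} → MAX(amount)=231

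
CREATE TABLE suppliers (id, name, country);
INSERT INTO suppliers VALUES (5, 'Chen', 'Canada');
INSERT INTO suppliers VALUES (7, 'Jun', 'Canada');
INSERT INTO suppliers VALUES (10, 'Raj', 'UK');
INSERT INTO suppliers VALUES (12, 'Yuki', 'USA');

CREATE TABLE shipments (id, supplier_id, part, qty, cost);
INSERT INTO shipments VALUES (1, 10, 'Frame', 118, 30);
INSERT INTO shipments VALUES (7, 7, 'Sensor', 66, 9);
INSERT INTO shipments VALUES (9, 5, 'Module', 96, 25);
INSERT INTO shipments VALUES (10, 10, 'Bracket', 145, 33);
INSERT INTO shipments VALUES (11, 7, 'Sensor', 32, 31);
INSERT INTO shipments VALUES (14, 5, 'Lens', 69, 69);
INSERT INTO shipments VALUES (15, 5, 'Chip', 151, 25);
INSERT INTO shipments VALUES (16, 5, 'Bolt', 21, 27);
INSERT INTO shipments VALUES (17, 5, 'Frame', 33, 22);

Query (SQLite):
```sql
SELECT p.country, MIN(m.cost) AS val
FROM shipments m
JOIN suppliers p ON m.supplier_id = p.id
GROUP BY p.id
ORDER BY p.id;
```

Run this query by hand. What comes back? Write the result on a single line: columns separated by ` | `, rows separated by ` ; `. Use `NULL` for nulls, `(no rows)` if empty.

Join each shipments row to its suppliers via supplier_id.
Group joined rows by suppliers.id; compute MIN(m.cost) per group.
  5: ids {9, 14, 15, 16, 17} → MIN(m.cost)=22
  7: ids {7, 11} → MIN(m.cost)=9
  10: ids {1, 10} → MIN(m.cost)=30

Canada | 22 ; Canada | 9 ; UK | 30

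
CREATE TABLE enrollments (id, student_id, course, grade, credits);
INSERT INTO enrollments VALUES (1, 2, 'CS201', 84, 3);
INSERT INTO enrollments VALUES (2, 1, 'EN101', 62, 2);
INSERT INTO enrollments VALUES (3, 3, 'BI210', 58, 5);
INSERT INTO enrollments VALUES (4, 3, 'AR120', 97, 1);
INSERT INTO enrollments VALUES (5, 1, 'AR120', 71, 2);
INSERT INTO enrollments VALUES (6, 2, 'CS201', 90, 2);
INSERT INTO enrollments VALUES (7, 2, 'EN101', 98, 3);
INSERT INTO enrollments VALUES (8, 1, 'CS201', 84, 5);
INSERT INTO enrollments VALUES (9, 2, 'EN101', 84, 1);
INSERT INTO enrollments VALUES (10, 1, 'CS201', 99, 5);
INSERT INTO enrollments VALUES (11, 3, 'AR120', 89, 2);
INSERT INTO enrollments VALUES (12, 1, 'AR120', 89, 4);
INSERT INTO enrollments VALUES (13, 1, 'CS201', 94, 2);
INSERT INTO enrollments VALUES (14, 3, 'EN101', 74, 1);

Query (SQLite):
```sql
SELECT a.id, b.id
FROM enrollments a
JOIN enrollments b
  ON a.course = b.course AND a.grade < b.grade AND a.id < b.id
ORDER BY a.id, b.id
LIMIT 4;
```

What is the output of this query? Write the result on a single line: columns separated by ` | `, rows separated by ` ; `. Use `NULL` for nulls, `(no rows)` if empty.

1 | 6 ; 1 | 10 ; 1 | 13 ; 2 | 7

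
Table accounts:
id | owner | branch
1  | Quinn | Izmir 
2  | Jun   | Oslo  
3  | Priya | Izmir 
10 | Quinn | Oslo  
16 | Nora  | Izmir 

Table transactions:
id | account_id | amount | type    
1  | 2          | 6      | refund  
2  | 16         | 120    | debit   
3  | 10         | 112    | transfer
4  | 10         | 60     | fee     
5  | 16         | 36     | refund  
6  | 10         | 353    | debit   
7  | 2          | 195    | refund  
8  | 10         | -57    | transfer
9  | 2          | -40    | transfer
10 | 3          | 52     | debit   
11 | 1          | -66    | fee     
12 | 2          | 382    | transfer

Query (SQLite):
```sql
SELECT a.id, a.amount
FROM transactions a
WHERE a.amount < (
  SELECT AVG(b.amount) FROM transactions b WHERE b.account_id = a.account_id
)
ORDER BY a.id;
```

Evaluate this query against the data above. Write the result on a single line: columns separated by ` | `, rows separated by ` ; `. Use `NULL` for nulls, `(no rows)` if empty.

For each transactions row a, compute AVG(amount) over rows sharing a.account_id.
Keep row a if a.amount < that per-group AVG.
  account_id=1: AVG(amount) = -66.0
  account_id=2: AVG(amount) = 135.75
  account_id=3: AVG(amount) = 52.0
  account_id=10: AVG(amount) = 117.0
  account_id=16: AVG(amount) = 78.0

1 | 6 ; 3 | 112 ; 4 | 60 ; 5 | 36 ; 8 | -57 ; 9 | -40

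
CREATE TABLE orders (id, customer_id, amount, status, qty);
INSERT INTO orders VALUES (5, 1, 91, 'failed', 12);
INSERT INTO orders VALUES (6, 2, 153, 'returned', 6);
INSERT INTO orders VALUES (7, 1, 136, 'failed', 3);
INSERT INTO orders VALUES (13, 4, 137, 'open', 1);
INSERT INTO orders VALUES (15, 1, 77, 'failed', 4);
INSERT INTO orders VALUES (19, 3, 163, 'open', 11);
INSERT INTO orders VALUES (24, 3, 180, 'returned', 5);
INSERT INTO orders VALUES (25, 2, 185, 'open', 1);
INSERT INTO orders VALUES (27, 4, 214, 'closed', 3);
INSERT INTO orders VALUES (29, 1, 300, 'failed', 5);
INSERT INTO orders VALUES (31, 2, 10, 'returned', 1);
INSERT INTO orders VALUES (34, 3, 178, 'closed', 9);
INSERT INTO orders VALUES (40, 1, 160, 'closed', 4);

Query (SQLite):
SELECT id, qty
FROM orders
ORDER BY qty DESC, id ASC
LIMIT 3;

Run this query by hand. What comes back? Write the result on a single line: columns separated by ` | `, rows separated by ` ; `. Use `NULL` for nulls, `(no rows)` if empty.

Sort by qty desc, tiebreak id asc: (12, id=5), (11, id=19), (9, id=34), (6, id=6), (5, id=24), (5, id=29) …. Take first 3.

5 | 12 ; 19 | 11 ; 34 | 9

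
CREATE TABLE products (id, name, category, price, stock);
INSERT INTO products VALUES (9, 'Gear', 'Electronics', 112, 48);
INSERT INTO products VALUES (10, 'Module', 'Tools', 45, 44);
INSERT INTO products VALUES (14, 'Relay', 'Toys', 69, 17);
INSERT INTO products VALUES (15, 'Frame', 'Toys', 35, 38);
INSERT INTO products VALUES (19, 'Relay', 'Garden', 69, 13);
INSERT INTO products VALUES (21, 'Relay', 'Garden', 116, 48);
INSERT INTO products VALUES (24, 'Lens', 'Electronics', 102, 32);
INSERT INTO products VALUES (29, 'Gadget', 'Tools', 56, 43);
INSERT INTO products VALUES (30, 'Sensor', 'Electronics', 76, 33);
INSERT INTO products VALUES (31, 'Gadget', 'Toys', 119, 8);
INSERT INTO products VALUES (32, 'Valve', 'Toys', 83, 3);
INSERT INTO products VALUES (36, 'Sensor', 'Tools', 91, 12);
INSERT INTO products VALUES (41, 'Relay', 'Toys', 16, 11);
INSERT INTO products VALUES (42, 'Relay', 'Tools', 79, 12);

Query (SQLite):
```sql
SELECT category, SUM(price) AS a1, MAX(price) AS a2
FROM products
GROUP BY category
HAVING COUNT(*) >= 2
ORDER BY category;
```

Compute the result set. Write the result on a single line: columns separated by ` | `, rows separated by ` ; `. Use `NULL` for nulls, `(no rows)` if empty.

Group products by category.
Per group compute: SUM(price), MAX(price).
HAVING: drop groups with fewer than 2 rows.
  Electronics: ids {9, 24, 30} → SUM(price)=290, MAX(price)=112
  Garden: ids {19, 21} → SUM(price)=185, MAX(price)=116
  Tools: ids {10, 29, 36, 42} → SUM(price)=271, MAX(price)=91
  Toys: ids {14, 15, 31, 32, 41} → SUM(price)=322, MAX(price)=119

Electronics | 290 | 112 ; Garden | 185 | 116 ; Tools | 271 | 91 ; Toys | 322 | 119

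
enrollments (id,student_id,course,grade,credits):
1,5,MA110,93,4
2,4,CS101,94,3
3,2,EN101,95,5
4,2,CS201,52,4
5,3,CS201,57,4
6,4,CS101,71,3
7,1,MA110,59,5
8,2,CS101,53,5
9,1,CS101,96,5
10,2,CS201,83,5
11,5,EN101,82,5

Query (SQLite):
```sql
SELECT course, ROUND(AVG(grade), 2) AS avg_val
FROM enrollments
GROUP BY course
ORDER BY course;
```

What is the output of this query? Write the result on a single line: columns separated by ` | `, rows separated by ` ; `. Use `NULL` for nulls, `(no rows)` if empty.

CS101 | 78.5 ; CS201 | 64 ; EN101 | 88.5 ; MA110 | 76

Partition enrollments by course; compute ROUND(AVG(grade), 2) within each group.
  CS101: ids {2, 6, 8, 9} → ROUND(AVG(grade), 2)=78.5
  CS201: ids {4, 5, 10} → ROUND(AVG(grade), 2)=64
  EN101: ids {3, 11} → ROUND(AVG(grade), 2)=88.5
  MA110: ids {1, 7} → ROUND(AVG(grade), 2)=76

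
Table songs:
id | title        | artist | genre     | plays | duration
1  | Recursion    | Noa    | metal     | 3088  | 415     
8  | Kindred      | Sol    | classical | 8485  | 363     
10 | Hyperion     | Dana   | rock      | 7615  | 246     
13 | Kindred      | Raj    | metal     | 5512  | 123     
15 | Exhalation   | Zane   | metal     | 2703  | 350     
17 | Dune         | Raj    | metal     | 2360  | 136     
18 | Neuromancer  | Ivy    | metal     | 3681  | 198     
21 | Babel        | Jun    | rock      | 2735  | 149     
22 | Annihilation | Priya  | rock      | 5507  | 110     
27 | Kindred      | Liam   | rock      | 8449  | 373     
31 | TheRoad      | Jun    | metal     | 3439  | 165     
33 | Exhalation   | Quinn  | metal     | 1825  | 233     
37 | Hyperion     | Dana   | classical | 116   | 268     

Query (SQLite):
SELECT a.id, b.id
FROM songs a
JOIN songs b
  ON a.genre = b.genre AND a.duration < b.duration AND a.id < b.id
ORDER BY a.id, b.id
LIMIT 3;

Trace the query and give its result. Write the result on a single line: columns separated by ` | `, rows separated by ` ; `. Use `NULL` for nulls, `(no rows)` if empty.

10 | 27 ; 13 | 15 ; 13 | 17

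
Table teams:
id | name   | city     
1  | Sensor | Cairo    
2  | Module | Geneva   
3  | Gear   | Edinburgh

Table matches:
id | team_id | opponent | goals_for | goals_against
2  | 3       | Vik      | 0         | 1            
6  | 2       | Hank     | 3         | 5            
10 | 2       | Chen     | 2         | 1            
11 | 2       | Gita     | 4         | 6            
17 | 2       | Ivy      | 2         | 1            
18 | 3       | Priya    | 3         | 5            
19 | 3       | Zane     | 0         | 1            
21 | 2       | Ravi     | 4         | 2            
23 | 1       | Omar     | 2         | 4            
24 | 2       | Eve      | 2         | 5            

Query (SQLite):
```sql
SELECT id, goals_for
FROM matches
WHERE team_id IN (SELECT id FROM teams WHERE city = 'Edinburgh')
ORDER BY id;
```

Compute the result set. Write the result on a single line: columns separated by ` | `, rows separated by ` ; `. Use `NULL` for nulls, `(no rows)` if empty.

Inner query: teams.id where city = 'Edinburgh'.
Outer: keep matches rows whose team_id is in that set.
Inner query → {3}

2 | 0 ; 18 | 3 ; 19 | 0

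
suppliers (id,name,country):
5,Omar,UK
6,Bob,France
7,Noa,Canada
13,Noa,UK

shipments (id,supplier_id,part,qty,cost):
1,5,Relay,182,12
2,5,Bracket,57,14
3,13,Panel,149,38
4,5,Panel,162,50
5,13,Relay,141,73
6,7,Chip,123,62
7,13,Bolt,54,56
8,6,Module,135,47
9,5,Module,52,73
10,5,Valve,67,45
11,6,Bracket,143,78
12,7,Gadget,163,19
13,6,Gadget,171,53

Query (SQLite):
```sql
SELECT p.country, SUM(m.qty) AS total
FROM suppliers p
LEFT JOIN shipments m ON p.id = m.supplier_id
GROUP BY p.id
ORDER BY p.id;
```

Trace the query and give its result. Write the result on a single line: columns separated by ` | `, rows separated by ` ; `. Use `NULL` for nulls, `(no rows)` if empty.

LEFT JOIN keeps every suppliers row; unmatched ones get NULL for shipments columns.
Group by suppliers.id and compute SUM(m.qty). SUM over an all-NULL group is NULL.
  5: ids {1, 2, 4, 9, 10} → SUM(m.qty)=520
  6: ids {8, 11, 13} → SUM(m.qty)=449
  7: ids {6, 12} → SUM(m.qty)=286
  13: ids {3, 5, 7} → SUM(m.qty)=344

UK | 520 ; France | 449 ; Canada | 286 ; UK | 344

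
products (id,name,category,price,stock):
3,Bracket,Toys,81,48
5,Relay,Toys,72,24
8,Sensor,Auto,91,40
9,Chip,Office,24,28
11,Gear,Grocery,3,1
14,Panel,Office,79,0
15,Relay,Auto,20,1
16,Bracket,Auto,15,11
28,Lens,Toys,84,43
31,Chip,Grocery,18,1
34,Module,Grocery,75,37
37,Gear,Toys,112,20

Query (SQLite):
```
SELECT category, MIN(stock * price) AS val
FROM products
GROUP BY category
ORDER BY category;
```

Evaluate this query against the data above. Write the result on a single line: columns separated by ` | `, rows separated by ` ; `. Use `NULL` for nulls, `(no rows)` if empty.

Auto | 20 ; Grocery | 3 ; Office | 0 ; Toys | 1728

For each row compute stock * price.
Group by category; take MIN of the expression per group.
  Auto: ids {8, 15, 16} → MIN(stock * price)=20
  Grocery: ids {11, 31, 34} → MIN(stock * price)=3
  Office: ids {9, 14} → MIN(stock * price)=0
  Toys: ids {3, 5, 28, 37} → MIN(stock * price)=1728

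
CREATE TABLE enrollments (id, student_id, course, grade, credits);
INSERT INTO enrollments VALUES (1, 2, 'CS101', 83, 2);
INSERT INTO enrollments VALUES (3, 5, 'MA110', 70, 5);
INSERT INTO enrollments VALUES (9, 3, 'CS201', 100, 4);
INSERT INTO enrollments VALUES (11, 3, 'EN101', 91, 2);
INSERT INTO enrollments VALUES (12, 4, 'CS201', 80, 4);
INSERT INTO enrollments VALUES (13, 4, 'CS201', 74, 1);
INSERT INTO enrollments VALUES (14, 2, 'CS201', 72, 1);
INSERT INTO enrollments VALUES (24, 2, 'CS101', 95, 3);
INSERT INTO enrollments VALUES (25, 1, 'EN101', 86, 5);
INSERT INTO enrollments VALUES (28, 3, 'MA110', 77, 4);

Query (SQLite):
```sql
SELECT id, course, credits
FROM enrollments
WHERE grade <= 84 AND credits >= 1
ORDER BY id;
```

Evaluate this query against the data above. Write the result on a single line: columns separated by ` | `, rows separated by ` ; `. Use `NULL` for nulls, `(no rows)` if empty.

grade <= 84: ids {1, 3, 12, 13, 14, 28}
credits >= 1: ids {1, 3, 9, 11, 12, 13, 14, 24, 25, 28}
Combine with AND.

1 | CS101 | 2 ; 3 | MA110 | 5 ; 12 | CS201 | 4 ; 13 | CS201 | 1 ; 14 | CS201 | 1 ; 28 | MA110 | 4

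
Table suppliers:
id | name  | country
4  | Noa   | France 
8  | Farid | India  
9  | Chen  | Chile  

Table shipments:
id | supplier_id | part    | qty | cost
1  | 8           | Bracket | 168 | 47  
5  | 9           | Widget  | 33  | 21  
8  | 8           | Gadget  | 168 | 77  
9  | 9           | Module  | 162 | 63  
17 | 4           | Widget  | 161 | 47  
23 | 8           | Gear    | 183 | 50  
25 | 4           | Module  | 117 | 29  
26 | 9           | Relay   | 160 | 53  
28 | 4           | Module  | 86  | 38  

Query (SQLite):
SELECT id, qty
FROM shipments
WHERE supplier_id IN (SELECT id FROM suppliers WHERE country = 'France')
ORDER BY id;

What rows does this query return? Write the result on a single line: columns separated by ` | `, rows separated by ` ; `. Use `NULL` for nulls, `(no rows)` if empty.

Inner query: suppliers.id where country = 'France'.
Outer: keep shipments rows whose supplier_id is in that set.
Inner query → {4}

17 | 161 ; 25 | 117 ; 28 | 86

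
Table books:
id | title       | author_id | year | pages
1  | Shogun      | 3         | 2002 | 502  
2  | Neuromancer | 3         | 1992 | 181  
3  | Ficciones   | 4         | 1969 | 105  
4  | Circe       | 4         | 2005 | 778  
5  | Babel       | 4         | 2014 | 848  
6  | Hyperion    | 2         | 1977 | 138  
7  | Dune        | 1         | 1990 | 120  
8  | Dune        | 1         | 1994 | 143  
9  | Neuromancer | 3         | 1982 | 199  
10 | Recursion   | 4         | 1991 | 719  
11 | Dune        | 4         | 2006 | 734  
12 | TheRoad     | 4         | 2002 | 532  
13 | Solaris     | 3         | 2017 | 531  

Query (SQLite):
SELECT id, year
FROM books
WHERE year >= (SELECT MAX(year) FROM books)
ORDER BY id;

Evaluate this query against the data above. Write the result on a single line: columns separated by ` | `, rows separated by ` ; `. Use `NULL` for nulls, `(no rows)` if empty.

Scalar subquery: MAX(year) over all books rows = 2017.
Keep rows where year >= that value.

13 | 2017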